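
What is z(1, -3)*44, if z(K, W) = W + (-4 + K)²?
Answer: 264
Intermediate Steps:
z(1, -3)*44 = (-3 + (-4 + 1)²)*44 = (-3 + (-3)²)*44 = (-3 + 9)*44 = 6*44 = 264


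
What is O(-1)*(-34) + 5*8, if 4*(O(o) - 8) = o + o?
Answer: -215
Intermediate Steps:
O(o) = 8 + o/2 (O(o) = 8 + (o + o)/4 = 8 + (2*o)/4 = 8 + o/2)
O(-1)*(-34) + 5*8 = (8 + (1/2)*(-1))*(-34) + 5*8 = (8 - 1/2)*(-34) + 40 = (15/2)*(-34) + 40 = -255 + 40 = -215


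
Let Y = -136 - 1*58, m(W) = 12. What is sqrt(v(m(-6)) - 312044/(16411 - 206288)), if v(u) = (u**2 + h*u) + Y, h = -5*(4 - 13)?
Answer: sqrt(17725354791798)/189877 ≈ 22.173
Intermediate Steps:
Y = -194 (Y = -136 - 58 = -194)
h = 45 (h = -5*(-9) = 45)
v(u) = -194 + u**2 + 45*u (v(u) = (u**2 + 45*u) - 194 = -194 + u**2 + 45*u)
sqrt(v(m(-6)) - 312044/(16411 - 206288)) = sqrt((-194 + 12**2 + 45*12) - 312044/(16411 - 206288)) = sqrt((-194 + 144 + 540) - 312044/(-189877)) = sqrt(490 - 312044*(-1/189877)) = sqrt(490 + 312044/189877) = sqrt(93351774/189877) = sqrt(17725354791798)/189877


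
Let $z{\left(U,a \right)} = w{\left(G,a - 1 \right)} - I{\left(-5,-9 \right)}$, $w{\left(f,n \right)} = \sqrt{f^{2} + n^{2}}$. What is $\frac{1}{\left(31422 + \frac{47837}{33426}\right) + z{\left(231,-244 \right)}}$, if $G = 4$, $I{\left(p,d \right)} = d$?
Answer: $\frac{35119375967718}{1103820282827199733} - \frac{1117297476 \sqrt{60041}}{1103820282827199733} \approx 3.1568 \cdot 10^{-5}$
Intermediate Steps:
$z{\left(U,a \right)} = 9 + \sqrt{16 + \left(-1 + a\right)^{2}}$ ($z{\left(U,a \right)} = \sqrt{4^{2} + \left(a - 1\right)^{2}} - -9 = \sqrt{16 + \left(a - 1\right)^{2}} + 9 = \sqrt{16 + \left(-1 + a\right)^{2}} + 9 = 9 + \sqrt{16 + \left(-1 + a\right)^{2}}$)
$\frac{1}{\left(31422 + \frac{47837}{33426}\right) + z{\left(231,-244 \right)}} = \frac{1}{\left(31422 + \frac{47837}{33426}\right) + \left(9 + \sqrt{16 + \left(-1 - 244\right)^{2}}\right)} = \frac{1}{\left(31422 + 47837 \cdot \frac{1}{33426}\right) + \left(9 + \sqrt{16 + \left(-245\right)^{2}}\right)} = \frac{1}{\left(31422 + \frac{47837}{33426}\right) + \left(9 + \sqrt{16 + 60025}\right)} = \frac{1}{\frac{1050359609}{33426} + \left(9 + \sqrt{60041}\right)} = \frac{1}{\frac{1050660443}{33426} + \sqrt{60041}}$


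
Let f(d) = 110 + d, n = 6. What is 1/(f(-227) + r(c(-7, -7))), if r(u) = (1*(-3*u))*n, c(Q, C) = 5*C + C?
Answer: 1/639 ≈ 0.0015649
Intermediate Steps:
c(Q, C) = 6*C
r(u) = -18*u (r(u) = (1*(-3*u))*6 = -3*u*6 = -18*u)
1/(f(-227) + r(c(-7, -7))) = 1/((110 - 227) - 108*(-7)) = 1/(-117 - 18*(-42)) = 1/(-117 + 756) = 1/639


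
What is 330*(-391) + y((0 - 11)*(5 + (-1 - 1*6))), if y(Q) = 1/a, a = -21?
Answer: -2709631/21 ≈ -1.2903e+5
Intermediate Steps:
y(Q) = -1/21 (y(Q) = 1/(-21) = -1/21)
330*(-391) + y((0 - 11)*(5 + (-1 - 1*6))) = 330*(-391) - 1/21 = -129030 - 1/21 = -2709631/21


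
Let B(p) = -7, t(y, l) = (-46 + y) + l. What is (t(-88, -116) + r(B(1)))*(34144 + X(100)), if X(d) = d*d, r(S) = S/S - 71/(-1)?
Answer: -7857632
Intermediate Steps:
t(y, l) = -46 + l + y
r(S) = 72 (r(S) = 1 - 71*(-1) = 1 + 71 = 72)
X(d) = d**2
(t(-88, -116) + r(B(1)))*(34144 + X(100)) = ((-46 - 116 - 88) + 72)*(34144 + 100**2) = (-250 + 72)*(34144 + 10000) = -178*44144 = -7857632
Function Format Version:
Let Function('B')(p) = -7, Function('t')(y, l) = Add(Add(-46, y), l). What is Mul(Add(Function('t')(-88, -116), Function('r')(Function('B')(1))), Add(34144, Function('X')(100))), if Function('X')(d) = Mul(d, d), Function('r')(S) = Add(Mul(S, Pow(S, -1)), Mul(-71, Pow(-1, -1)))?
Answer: -7857632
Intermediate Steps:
Function('t')(y, l) = Add(-46, l, y)
Function('r')(S) = 72 (Function('r')(S) = Add(1, Mul(-71, -1)) = Add(1, 71) = 72)
Function('X')(d) = Pow(d, 2)
Mul(Add(Function('t')(-88, -116), Function('r')(Function('B')(1))), Add(34144, Function('X')(100))) = Mul(Add(Add(-46, -116, -88), 72), Add(34144, Pow(100, 2))) = Mul(Add(-250, 72), Add(34144, 10000)) = Mul(-178, 44144) = -7857632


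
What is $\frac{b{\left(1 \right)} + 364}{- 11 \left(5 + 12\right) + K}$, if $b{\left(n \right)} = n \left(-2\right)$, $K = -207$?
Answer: $- \frac{181}{197} \approx -0.91878$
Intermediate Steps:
$b{\left(n \right)} = - 2 n$
$\frac{b{\left(1 \right)} + 364}{- 11 \left(5 + 12\right) + K} = \frac{\left(-2\right) 1 + 364}{- 11 \left(5 + 12\right) - 207} = \frac{-2 + 364}{\left(-11\right) 17 - 207} = \frac{362}{-187 - 207} = \frac{362}{-394} = 362 \left(- \frac{1}{394}\right) = - \frac{181}{197}$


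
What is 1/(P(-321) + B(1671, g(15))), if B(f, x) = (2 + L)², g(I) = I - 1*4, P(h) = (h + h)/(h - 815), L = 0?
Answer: 568/2593 ≈ 0.21905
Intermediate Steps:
P(h) = 2*h/(-815 + h) (P(h) = (2*h)/(-815 + h) = 2*h/(-815 + h))
g(I) = -4 + I (g(I) = I - 4 = -4 + I)
B(f, x) = 4 (B(f, x) = (2 + 0)² = 2² = 4)
1/(P(-321) + B(1671, g(15))) = 1/(2*(-321)/(-815 - 321) + 4) = 1/(2*(-321)/(-1136) + 4) = 1/(2*(-321)*(-1/1136) + 4) = 1/(321/568 + 4) = 1/(2593/568) = 568/2593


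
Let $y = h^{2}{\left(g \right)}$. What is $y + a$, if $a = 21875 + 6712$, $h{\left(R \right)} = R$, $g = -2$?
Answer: $28591$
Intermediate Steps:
$a = 28587$
$y = 4$ ($y = \left(-2\right)^{2} = 4$)
$y + a = 4 + 28587 = 28591$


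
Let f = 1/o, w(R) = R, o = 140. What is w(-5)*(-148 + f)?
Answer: 20719/28 ≈ 739.96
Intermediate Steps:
f = 1/140 ≈ 0.0071429
w(-5)*(-148 + f) = -5*(-148 + 1/140) = -5*(-20719/140) = 20719/28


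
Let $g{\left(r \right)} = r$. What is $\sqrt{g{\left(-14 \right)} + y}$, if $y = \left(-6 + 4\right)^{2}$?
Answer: $i \sqrt{10} \approx 3.1623 i$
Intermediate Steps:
$y = 4$ ($y = \left(-2\right)^{2} = 4$)
$\sqrt{g{\left(-14 \right)} + y} = \sqrt{-14 + 4} = \sqrt{-10} = i \sqrt{10}$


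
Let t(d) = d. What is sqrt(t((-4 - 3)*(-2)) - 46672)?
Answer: I*sqrt(46658) ≈ 216.0*I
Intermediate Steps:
sqrt(t((-4 - 3)*(-2)) - 46672) = sqrt((-4 - 3)*(-2) - 46672) = sqrt(-7*(-2) - 46672) = sqrt(14 - 46672) = sqrt(-46658) = I*sqrt(46658)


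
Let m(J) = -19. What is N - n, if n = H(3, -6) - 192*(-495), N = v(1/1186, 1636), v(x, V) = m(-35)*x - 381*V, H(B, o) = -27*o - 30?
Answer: -852126787/1186 ≈ -7.1849e+5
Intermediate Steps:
H(B, o) = -30 - 27*o
v(x, V) = -381*V - 19*x (v(x, V) = -19*x - 381*V = -381*V - 19*x)
N = -739252795/1186 (N = -381*1636 - 19/1186 = -623316 - 19*1/1186 = -623316 - 19/1186 = -739252795/1186 ≈ -6.2332e+5)
n = 95172 (n = (-30 - 27*(-6)) - 192*(-495) = (-30 + 162) + 95040 = 132 + 95040 = 95172)
N - n = -739252795/1186 - 1*95172 = -739252795/1186 - 95172 = -852126787/1186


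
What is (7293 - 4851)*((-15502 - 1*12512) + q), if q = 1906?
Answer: -63755736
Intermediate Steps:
(7293 - 4851)*((-15502 - 1*12512) + q) = (7293 - 4851)*((-15502 - 1*12512) + 1906) = 2442*((-15502 - 12512) + 1906) = 2442*(-28014 + 1906) = 2442*(-26108) = -63755736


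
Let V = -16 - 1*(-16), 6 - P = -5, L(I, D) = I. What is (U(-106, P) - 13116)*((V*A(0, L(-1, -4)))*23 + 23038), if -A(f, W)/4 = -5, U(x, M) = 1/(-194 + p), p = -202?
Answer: -59828960303/198 ≈ -3.0217e+8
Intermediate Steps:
P = 11 (P = 6 - 1*(-5) = 6 + 5 = 11)
U(x, M) = -1/396 (U(x, M) = 1/(-194 - 202) = 1/(-396) = -1/396)
A(f, W) = 20 (A(f, W) = -4*(-5) = 20)
V = 0 (V = -16 + 16 = 0)
(U(-106, P) - 13116)*((V*A(0, L(-1, -4)))*23 + 23038) = (-1/396 - 13116)*((0*20)*23 + 23038) = -5193937*(0*23 + 23038)/396 = -5193937*(0 + 23038)/396 = -5193937/396*23038 = -59828960303/198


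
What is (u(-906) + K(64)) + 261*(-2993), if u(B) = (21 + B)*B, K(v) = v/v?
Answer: 20638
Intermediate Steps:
K(v) = 1
u(B) = B*(21 + B)
(u(-906) + K(64)) + 261*(-2993) = (-906*(21 - 906) + 1) + 261*(-2993) = (-906*(-885) + 1) - 781173 = (801810 + 1) - 781173 = 801811 - 781173 = 20638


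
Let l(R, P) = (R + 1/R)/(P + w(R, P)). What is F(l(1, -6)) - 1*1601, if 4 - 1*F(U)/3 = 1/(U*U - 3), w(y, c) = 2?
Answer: -17467/11 ≈ -1587.9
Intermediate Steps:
l(R, P) = (R + 1/R)/(2 + P) (l(R, P) = (R + 1/R)/(P + 2) = (R + 1/R)/(2 + P))
F(U) = 12 - 3/(-3 + U²) (F(U) = 12 - 3/(U*U - 3) = 12 - 3/(U² - 3) = 12 - 3/(-3 + U²))
F(l(1, -6)) - 1*1601 = 3*(-13 + 4*((1 + 1²)/(1*(2 - 6)))²)/(-3 + ((1 + 1²)/(1*(2 - 6)))²) - 1*1601 = 3*(-13 + 4*(1*(1 + 1)/(-4))²)/(-3 + (1*(1 + 1)/(-4))²) - 1601 = 3*(-13 + 4*(1*(-¼)*2)²)/(-3 + (1*(-¼)*2)²) - 1601 = 3*(-13 + 4*(-½)²)/(-3 + (-½)²) - 1601 = 3*(-13 + 4*(¼))/(-3 + ¼) - 1601 = 3*(-13 + 1)/(-11/4) - 1601 = 3*(-4/11)*(-12) - 1601 = 144/11 - 1601 = -17467/11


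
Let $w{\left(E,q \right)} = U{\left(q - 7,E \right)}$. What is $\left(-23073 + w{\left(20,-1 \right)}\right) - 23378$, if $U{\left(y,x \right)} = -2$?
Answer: $-46453$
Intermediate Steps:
$w{\left(E,q \right)} = -2$
$\left(-23073 + w{\left(20,-1 \right)}\right) - 23378 = \left(-23073 - 2\right) - 23378 = -23075 - 23378 = -46453$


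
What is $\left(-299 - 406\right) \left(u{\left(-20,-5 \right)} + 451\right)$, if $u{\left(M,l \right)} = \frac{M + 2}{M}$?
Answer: $- \frac{637179}{2} \approx -3.1859 \cdot 10^{5}$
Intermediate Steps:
$u{\left(M,l \right)} = \frac{2 + M}{M}$
$\left(-299 - 406\right) \left(u{\left(-20,-5 \right)} + 451\right) = \left(-299 - 406\right) \left(\frac{2 - 20}{-20} + 451\right) = - 705 \left(\left(- \frac{1}{20}\right) \left(-18\right) + 451\right) = - 705 \left(\frac{9}{10} + 451\right) = \left(-705\right) \frac{4519}{10} = - \frac{637179}{2}$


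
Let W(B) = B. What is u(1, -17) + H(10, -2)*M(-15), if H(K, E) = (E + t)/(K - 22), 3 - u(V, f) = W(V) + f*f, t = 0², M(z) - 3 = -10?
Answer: -1729/6 ≈ -288.17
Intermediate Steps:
M(z) = -7 (M(z) = 3 - 10 = -7)
t = 0
u(V, f) = 3 - V - f² (u(V, f) = 3 - (V + f*f) = 3 - (V + f²) = 3 + (-V - f²) = 3 - V - f²)
H(K, E) = E/(-22 + K) (H(K, E) = (E + 0)/(K - 22) = E/(-22 + K))
u(1, -17) + H(10, -2)*M(-15) = (3 - 1*1 - 1*(-17)²) - 2/(-22 + 10)*(-7) = (3 - 1 - 1*289) - 2/(-12)*(-7) = (3 - 1 - 289) - 2*(-1/12)*(-7) = -287 + (⅙)*(-7) = -287 - 7/6 = -1729/6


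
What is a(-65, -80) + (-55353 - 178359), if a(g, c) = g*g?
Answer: -229487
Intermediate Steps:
a(g, c) = g²
a(-65, -80) + (-55353 - 178359) = (-65)² + (-55353 - 178359) = 4225 - 233712 = -229487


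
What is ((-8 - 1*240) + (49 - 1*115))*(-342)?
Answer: 107388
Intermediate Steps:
((-8 - 1*240) + (49 - 1*115))*(-342) = ((-8 - 240) + (49 - 115))*(-342) = (-248 - 66)*(-342) = -314*(-342) = 107388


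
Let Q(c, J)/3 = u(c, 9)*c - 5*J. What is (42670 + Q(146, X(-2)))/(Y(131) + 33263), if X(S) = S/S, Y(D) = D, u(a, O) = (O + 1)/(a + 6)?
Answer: 1621985/1268972 ≈ 1.2782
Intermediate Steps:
u(a, O) = (1 + O)/(6 + a)
X(S) = 1
Q(c, J) = -15*J + 30*c/(6 + c) (Q(c, J) = 3*(((1 + 9)/(6 + c))*c - 5*J) = 3*((10/(6 + c))*c - 5*J) = 3*(10*c/(6 + c) - 5*J) = 3*(-5*J + 10*c/(6 + c)) = -15*J + 30*c/(6 + c))
(42670 + Q(146, X(-2)))/(Y(131) + 33263) = (42670 + 15*(2*146 - 1*1*(6 + 146))/(6 + 146))/(131 + 33263) = (42670 + 15*(292 - 1*1*152)/152)/33394 = (42670 + 15*(1/152)*(292 - 152))*(1/33394) = (42670 + 15*(1/152)*140)*(1/33394) = (42670 + 525/38)*(1/33394) = (1621985/38)*(1/33394) = 1621985/1268972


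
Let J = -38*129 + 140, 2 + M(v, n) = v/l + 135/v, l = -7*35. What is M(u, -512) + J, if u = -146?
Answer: -170420039/35770 ≈ -4764.3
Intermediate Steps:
l = -245
M(v, n) = -2 + 135/v - v/245 (M(v, n) = -2 + (v/(-245) + 135/v) = -2 + (v*(-1/245) + 135/v) = -2 + (-v/245 + 135/v) = -2 + (135/v - v/245) = -2 + 135/v - v/245)
J = -4762 (J = -4902 + 140 = -4762)
M(u, -512) + J = (-2 + 135/(-146) - 1/245*(-146)) - 4762 = (-2 + 135*(-1/146) + 146/245) - 4762 = (-2 - 135/146 + 146/245) - 4762 = -83299/35770 - 4762 = -170420039/35770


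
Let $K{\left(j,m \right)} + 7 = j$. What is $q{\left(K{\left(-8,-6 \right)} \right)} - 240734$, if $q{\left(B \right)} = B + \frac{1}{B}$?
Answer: $- \frac{3611236}{15} \approx -2.4075 \cdot 10^{5}$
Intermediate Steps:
$K{\left(j,m \right)} = -7 + j$
$q{\left(K{\left(-8,-6 \right)} \right)} - 240734 = \left(\left(-7 - 8\right) + \frac{1}{-7 - 8}\right) - 240734 = \left(-15 + \frac{1}{-15}\right) - 240734 = \left(-15 - \frac{1}{15}\right) - 240734 = - \frac{226}{15} - 240734 = - \frac{3611236}{15}$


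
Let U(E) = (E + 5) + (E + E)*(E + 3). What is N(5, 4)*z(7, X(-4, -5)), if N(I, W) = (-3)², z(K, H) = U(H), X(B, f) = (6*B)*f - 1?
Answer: 262440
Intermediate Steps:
X(B, f) = -1 + 6*B*f (X(B, f) = 6*B*f - 1 = -1 + 6*B*f)
U(E) = 5 + E + 2*E*(3 + E) (U(E) = (5 + E) + (2*E)*(3 + E) = (5 + E) + 2*E*(3 + E) = 5 + E + 2*E*(3 + E))
z(K, H) = 5 + 2*H² + 7*H
N(I, W) = 9
N(5, 4)*z(7, X(-4, -5)) = 9*(5 + 2*(-1 + 6*(-4)*(-5))² + 7*(-1 + 6*(-4)*(-5))) = 9*(5 + 2*(-1 + 120)² + 7*(-1 + 120)) = 9*(5 + 2*119² + 7*119) = 9*(5 + 2*14161 + 833) = 9*(5 + 28322 + 833) = 9*29160 = 262440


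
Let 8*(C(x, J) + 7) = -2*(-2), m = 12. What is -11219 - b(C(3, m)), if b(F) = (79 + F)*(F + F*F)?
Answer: -110487/8 ≈ -13811.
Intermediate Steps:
C(x, J) = -13/2 (C(x, J) = -7 + (-2*(-2))/8 = -7 + (⅛)*4 = -7 + ½ = -13/2)
b(F) = (79 + F)*(F + F²)
-11219 - b(C(3, m)) = -11219 - (-13)*(79 + (-13/2)² + 80*(-13/2))/2 = -11219 - (-13)*(79 + 169/4 - 520)/2 = -11219 - (-13)*(-1595)/(2*4) = -11219 - 1*20735/8 = -11219 - 20735/8 = -110487/8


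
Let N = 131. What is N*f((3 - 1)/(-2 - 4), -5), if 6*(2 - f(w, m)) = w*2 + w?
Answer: 1703/6 ≈ 283.83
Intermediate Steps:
f(w, m) = 2 - w/2 (f(w, m) = 2 - (w*2 + w)/6 = 2 - (2*w + w)/6 = 2 - w/2)
N*f((3 - 1)/(-2 - 4), -5) = 131*(2 - (3 - 1)/(2*(-2 - 4))) = 131*(2 - 1/(-6)) = 131*(2 - (-1)/6) = 131*(2 - ½*(-⅓)) = 131*(2 + ⅙) = 131*(13/6) = 1703/6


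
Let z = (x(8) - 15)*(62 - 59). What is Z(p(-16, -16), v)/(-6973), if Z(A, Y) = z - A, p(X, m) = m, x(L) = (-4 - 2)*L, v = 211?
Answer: 173/6973 ≈ 0.024810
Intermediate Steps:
x(L) = -6*L
z = -189 (z = (-6*8 - 15)*(62 - 59) = (-48 - 15)*3 = -63*3 = -189)
Z(A, Y) = -189 - A
Z(p(-16, -16), v)/(-6973) = (-189 - 1*(-16))/(-6973) = (-189 + 16)*(-1/6973) = -173*(-1/6973) = 173/6973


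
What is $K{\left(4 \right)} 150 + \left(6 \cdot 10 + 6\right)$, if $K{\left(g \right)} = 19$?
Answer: $2916$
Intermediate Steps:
$K{\left(4 \right)} 150 + \left(6 \cdot 10 + 6\right) = 19 \cdot 150 + \left(6 \cdot 10 + 6\right) = 2850 + \left(60 + 6\right) = 2850 + 66 = 2916$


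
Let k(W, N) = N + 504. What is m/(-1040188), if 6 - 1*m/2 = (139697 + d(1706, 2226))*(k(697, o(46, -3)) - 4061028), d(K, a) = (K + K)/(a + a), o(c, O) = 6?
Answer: -15032000318065/13782491 ≈ -1.0907e+6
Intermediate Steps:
d(K, a) = K/a (d(K, a) = (2*K)/((2*a)) = (2*K)*(1/(2*a)) = K/a)
k(W, N) = 504 + N
m = 60128001272260/53 (m = 12 - 2*(139697 + 1706/2226)*((504 + 6) - 4061028) = 12 - 2*(139697 + 1706*(1/2226))*(510 - 4061028) = 12 - 2*(139697 + 853/1113)*(-4060518) = 12 - 310967228*(-4060518)/1113 = 12 - 2*(-30064000635812/53) = 12 + 60128001271624/53 = 60128001272260/53 ≈ 1.1345e+12)
m/(-1040188) = (60128001272260/53)/(-1040188) = (60128001272260/53)*(-1/1040188) = -15032000318065/13782491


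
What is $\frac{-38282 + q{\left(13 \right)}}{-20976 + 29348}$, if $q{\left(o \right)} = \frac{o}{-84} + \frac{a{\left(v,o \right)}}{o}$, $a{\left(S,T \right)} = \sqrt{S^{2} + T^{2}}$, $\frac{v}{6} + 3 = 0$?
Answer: $- \frac{3215701}{703248} + \frac{\sqrt{493}}{108836} \approx -4.5724$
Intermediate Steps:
$v = -18$ ($v = -18 + 6 \cdot 0 = -18 + 0 = -18$)
$q{\left(o \right)} = - \frac{o}{84} + \frac{\sqrt{324 + o^{2}}}{o}$ ($q{\left(o \right)} = \frac{o}{-84} + \frac{\sqrt{\left(-18\right)^{2} + o^{2}}}{o} = o \left(- \frac{1}{84}\right) + \frac{\sqrt{324 + o^{2}}}{o} = - \frac{o}{84} + \frac{\sqrt{324 + o^{2}}}{o}$)
$\frac{-38282 + q{\left(13 \right)}}{-20976 + 29348} = \frac{-38282 - \left(\frac{13}{84} - \frac{\sqrt{324 + 13^{2}}}{13}\right)}{-20976 + 29348} = \frac{-38282 - \left(\frac{13}{84} - \frac{\sqrt{324 + 169}}{13}\right)}{8372} = \left(-38282 - \left(\frac{13}{84} - \frac{\sqrt{493}}{13}\right)\right) \frac{1}{8372} = \left(- \frac{3215701}{84} + \frac{\sqrt{493}}{13}\right) \frac{1}{8372} = - \frac{3215701}{703248} + \frac{\sqrt{493}}{108836}$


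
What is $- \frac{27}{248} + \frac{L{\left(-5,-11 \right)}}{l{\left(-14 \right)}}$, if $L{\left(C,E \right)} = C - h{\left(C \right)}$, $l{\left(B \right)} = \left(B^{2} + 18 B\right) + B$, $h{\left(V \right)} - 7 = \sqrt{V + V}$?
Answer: $\frac{543}{8680} + \frac{i \sqrt{10}}{70} \approx 0.062558 + 0.045175 i$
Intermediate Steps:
$h{\left(V \right)} = 7 + \sqrt{2} \sqrt{V}$ ($h{\left(V \right)} = 7 + \sqrt{V + V} = 7 + \sqrt{2 V} = 7 + \sqrt{2} \sqrt{V}$)
$l{\left(B \right)} = B^{2} + 19 B$
$L{\left(C,E \right)} = -7 + C - \sqrt{2} \sqrt{C}$ ($L{\left(C,E \right)} = C - \left(7 + \sqrt{2} \sqrt{C}\right) = -7 + C - \sqrt{2} \sqrt{C}$)
$- \frac{27}{248} + \frac{L{\left(-5,-11 \right)}}{l{\left(-14 \right)}} = - \frac{27}{248} + \frac{-7 - 5 - \sqrt{2} \sqrt{-5}}{\left(-14\right) \left(19 - 14\right)} = \left(-27\right) \frac{1}{248} + \frac{-7 - 5 - \sqrt{2} i \sqrt{5}}{\left(-14\right) 5} = - \frac{27}{248} + \frac{-7 - 5 - i \sqrt{10}}{-70} = - \frac{27}{248} + \left(-12 - i \sqrt{10}\right) \left(- \frac{1}{70}\right) = - \frac{27}{248} + \left(\frac{6}{35} + \frac{i \sqrt{10}}{70}\right) = \frac{543}{8680} + \frac{i \sqrt{10}}{70}$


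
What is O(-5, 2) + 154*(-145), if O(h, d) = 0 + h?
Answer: -22335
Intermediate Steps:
O(h, d) = h
O(-5, 2) + 154*(-145) = -5 + 154*(-145) = -5 - 22330 = -22335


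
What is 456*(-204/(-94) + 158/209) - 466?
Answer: 448934/517 ≈ 868.34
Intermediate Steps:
456*(-204/(-94) + 158/209) - 466 = 456*(-204*(-1/94) + 158*(1/209)) - 466 = 456*(102/47 + 158/209) - 466 = 456*(28744/9823) - 466 = 689856/517 - 466 = 448934/517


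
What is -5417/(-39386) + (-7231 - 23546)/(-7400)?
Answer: 626134361/145728200 ≈ 4.2966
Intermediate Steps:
-5417/(-39386) + (-7231 - 23546)/(-7400) = -5417*(-1/39386) - 30777*(-1/7400) = 5417/39386 + 30777/7400 = 626134361/145728200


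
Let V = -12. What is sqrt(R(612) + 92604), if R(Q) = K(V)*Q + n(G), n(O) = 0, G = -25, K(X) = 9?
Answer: 8*sqrt(1533) ≈ 313.23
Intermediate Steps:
R(Q) = 9*Q (R(Q) = 9*Q + 0 = 9*Q)
sqrt(R(612) + 92604) = sqrt(9*612 + 92604) = sqrt(5508 + 92604) = sqrt(98112) = 8*sqrt(1533)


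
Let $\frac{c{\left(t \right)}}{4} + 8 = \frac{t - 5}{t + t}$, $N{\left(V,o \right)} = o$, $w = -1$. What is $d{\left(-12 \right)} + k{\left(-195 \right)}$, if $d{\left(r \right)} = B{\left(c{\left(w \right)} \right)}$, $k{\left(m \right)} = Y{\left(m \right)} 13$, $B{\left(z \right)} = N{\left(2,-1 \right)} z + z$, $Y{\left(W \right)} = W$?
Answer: $-2535$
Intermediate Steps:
$c{\left(t \right)} = -32 + \frac{2 \left(-5 + t\right)}{t}$ ($c{\left(t \right)} = -32 + 4 \frac{t - 5}{t + t} = -32 + 4 \frac{-5 + t}{2 t} = -32 + \frac{2 \left(-5 + t\right)}{t}$)
$B{\left(z \right)} = 0$ ($B{\left(z \right)} = - z + z = 0$)
$k{\left(m \right)} = 13 m$ ($k{\left(m \right)} = m 13 = 13 m$)
$d{\left(r \right)} = 0$
$d{\left(-12 \right)} + k{\left(-195 \right)} = 0 + 13 \left(-195\right) = 0 - 2535 = -2535$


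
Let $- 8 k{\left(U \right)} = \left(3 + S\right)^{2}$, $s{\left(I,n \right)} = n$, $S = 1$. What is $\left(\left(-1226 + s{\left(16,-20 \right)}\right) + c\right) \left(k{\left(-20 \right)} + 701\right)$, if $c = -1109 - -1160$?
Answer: $-835305$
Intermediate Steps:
$k{\left(U \right)} = -2$ ($k{\left(U \right)} = - \frac{\left(3 + 1\right)^{2}}{8} = - \frac{4^{2}}{8} = \left(- \frac{1}{8}\right) 16 = -2$)
$c = 51$ ($c = -1109 + 1160 = 51$)
$\left(\left(-1226 + s{\left(16,-20 \right)}\right) + c\right) \left(k{\left(-20 \right)} + 701\right) = \left(\left(-1226 - 20\right) + 51\right) \left(-2 + 701\right) = \left(-1246 + 51\right) 699 = \left(-1195\right) 699 = -835305$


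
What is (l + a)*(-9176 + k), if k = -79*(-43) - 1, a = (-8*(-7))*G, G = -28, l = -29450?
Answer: 179284040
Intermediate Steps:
a = -1568 (a = -8*(-7)*(-28) = 56*(-28) = -1568)
k = 3396 (k = 3397 - 1 = 3396)
(l + a)*(-9176 + k) = (-29450 - 1568)*(-9176 + 3396) = -31018*(-5780) = 179284040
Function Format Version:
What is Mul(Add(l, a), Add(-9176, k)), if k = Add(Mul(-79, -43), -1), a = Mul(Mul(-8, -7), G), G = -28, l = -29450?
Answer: 179284040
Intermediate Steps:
a = -1568 (a = Mul(Mul(-8, -7), -28) = Mul(56, -28) = -1568)
k = 3396 (k = Add(3397, -1) = 3396)
Mul(Add(l, a), Add(-9176, k)) = Mul(Add(-29450, -1568), Add(-9176, 3396)) = Mul(-31018, -5780) = 179284040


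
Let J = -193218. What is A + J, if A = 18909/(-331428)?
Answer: -21345958071/110476 ≈ -1.9322e+5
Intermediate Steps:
A = -6303/110476 (A = 18909*(-1/331428) = -6303/110476 ≈ -0.057053)
A + J = -6303/110476 - 193218 = -21345958071/110476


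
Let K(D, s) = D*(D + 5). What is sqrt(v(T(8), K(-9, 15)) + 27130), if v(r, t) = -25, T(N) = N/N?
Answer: sqrt(27105) ≈ 164.64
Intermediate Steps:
K(D, s) = D*(5 + D)
T(N) = 1
sqrt(v(T(8), K(-9, 15)) + 27130) = sqrt(-25 + 27130) = sqrt(27105)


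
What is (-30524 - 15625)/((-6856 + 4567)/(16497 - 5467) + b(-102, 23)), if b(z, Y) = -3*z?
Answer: -169674490/1124297 ≈ -150.92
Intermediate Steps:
(-30524 - 15625)/((-6856 + 4567)/(16497 - 5467) + b(-102, 23)) = (-30524 - 15625)/((-6856 + 4567)/(16497 - 5467) - 3*(-102)) = -46149/(-2289/11030 + 306) = -46149/3372891/11030 = -46149*11030/3372891 = -169674490/1124297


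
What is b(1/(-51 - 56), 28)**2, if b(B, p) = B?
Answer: 1/11449 ≈ 8.7344e-5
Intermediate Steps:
b(1/(-51 - 56), 28)**2 = (1/(-51 - 56))**2 = (1/(-107))**2 = (-1/107)**2 = 1/11449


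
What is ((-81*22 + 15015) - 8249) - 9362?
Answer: -4378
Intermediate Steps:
((-81*22 + 15015) - 8249) - 9362 = ((-1782 + 15015) - 8249) - 9362 = (13233 - 8249) - 9362 = 4984 - 9362 = -4378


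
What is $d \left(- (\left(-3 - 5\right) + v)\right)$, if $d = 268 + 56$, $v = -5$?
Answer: $4212$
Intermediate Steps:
$d = 324$
$d \left(- (\left(-3 - 5\right) + v)\right) = 324 \left(- (\left(-3 - 5\right) - 5)\right) = 324 \left(- (-8 - 5)\right) = 324 \left(\left(-1\right) \left(-13\right)\right) = 324 \cdot 13 = 4212$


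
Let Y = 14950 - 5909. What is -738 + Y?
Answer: 8303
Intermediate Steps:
Y = 9041
-738 + Y = -738 + 9041 = 8303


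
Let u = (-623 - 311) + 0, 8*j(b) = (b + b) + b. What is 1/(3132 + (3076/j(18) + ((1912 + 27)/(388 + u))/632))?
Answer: 443664/1591732483 ≈ 0.00027873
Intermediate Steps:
j(b) = 3*b/8 (j(b) = ((b + b) + b)/8 = (2*b + b)/8 = (3*b)/8 = 3*b/8)
u = -934 (u = -934 + 0 = -934)
1/(3132 + (3076/j(18) + ((1912 + 27)/(388 + u))/632)) = 1/(3132 + (3076/(((3/8)*18)) + ((1912 + 27)/(388 - 934))/632)) = 1/(3132 + (3076/(27/4) + (1939/(-546))*(1/632))) = 1/(3132 + (3076*(4/27) + (1939*(-1/546))*(1/632))) = 1/(3132 + (12304/27 - 277/78*1/632)) = 1/(3132 + (12304/27 - 277/49296)) = 1/(3132 + 202176835/443664) = 1/(1591732483/443664) = 443664/1591732483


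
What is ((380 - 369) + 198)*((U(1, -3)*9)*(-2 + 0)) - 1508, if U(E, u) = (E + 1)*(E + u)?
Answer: 13540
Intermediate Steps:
U(E, u) = (1 + E)*(E + u)
((380 - 369) + 198)*((U(1, -3)*9)*(-2 + 0)) - 1508 = ((380 - 369) + 198)*(((1 - 3 + 1² + 1*(-3))*9)*(-2 + 0)) - 1508 = (11 + 198)*(((1 - 3 + 1 - 3)*9)*(-2)) - 1508 = 209*(-4*9*(-2)) - 1508 = 209*(-36*(-2)) - 1508 = 209*72 - 1508 = 15048 - 1508 = 13540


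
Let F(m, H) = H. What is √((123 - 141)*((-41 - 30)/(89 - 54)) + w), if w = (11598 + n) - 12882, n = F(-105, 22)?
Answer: 2*I*√375305/35 ≈ 35.007*I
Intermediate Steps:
n = 22
w = -1262 (w = (11598 + 22) - 12882 = 11620 - 12882 = -1262)
√((123 - 141)*((-41 - 30)/(89 - 54)) + w) = √((123 - 141)*((-41 - 30)/(89 - 54)) - 1262) = √(-(-1278)/35 - 1262) = √(-18*(-71/35) - 1262) = √(1278/35 - 1262) = √(-42892/35) = 2*I*√375305/35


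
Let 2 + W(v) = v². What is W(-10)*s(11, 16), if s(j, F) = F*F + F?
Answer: 26656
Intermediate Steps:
s(j, F) = F + F² (s(j, F) = F² + F = F + F²)
W(v) = -2 + v²
W(-10)*s(11, 16) = (-2 + (-10)²)*(16*(1 + 16)) = (-2 + 100)*(16*17) = 98*272 = 26656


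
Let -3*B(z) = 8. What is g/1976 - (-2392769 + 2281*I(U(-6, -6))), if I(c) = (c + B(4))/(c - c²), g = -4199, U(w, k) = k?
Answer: 1205717281/504 ≈ 2.3923e+6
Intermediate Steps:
B(z) = -8/3 (B(z) = -⅓*8 = -8/3)
I(c) = (-8/3 + c)/(c - c²) (I(c) = (c - 8/3)/(c - c²) = (-8/3 + c)/(c - c²))
g/1976 - (-2392769 + 2281*I(U(-6, -6))) = -4199/1976 - (-2392769 - 2281*(8/3 - 1*(-6))/(6*(-1 - 6))) = -4199*1/1976 - 2281/(1/(-⅙*(8/3 + 6)/(-7) - 1049)) = -17/8 - 2281/(1/(-⅙*(-⅐)*26/3 - 1049)) = -17/8 - 2281/(1/(13/63 - 1049)) = -17/8 - 2281/(1/(-66074/63)) = -17/8 - 2281/(-63/66074) = -17/8 - 2281*(-66074/63) = -17/8 + 150714794/63 = 1205717281/504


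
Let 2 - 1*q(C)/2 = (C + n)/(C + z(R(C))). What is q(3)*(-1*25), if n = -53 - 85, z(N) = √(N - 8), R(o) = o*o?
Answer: -3575/2 ≈ -1787.5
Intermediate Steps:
R(o) = o²
z(N) = √(-8 + N)
n = -138
q(C) = 4 - 2*(-138 + C)/(C + √(-8 + C²)) (q(C) = 4 - 2*(C - 138)/(C + √(-8 + C²)) = 4 - 2*(-138 + C)/(C + √(-8 + C²)))
q(3)*(-1*25) = (2*(138 + 3 + 2*√(-8 + 3²))/(3 + √(-8 + 3²)))*(-1*25) = (2*(138 + 3 + 2*√(-8 + 9))/(3 + √(-8 + 9)))*(-25) = (2*(138 + 3 + 2*√1)/(3 + √1))*(-25) = (2*(138 + 3 + 2*1)/(3 + 1))*(-25) = (2*(138 + 3 + 2)/4)*(-25) = (2*(¼)*143)*(-25) = (143/2)*(-25) = -3575/2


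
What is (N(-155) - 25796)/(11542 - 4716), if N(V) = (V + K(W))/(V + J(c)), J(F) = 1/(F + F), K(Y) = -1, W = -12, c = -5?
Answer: -6668006/1764521 ≈ -3.7789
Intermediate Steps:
J(F) = 1/(2*F)
N(V) = (-1 + V)/(-⅒ + V) (N(V) = (V - 1)/(V + (½)/(-5)) = (-1 + V)/(V + (½)*(-⅕)) = (-1 + V)/(V - ⅒) = (-1 + V)/(-⅒ + V))
(N(-155) - 25796)/(11542 - 4716) = (10*(-1 - 155)/(-1 + 10*(-155)) - 25796)/(11542 - 4716) = (10*(-156)/(-1 - 1550) - 25796)/6826 = (10*(-156)/(-1551) - 25796)*(1/6826) = (10*(-1/1551)*(-156) - 25796)*(1/6826) = (520/517 - 25796)*(1/6826) = -13336012/517*1/6826 = -6668006/1764521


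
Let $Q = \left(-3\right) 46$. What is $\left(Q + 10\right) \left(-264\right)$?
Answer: $33792$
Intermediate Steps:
$Q = -138$
$\left(Q + 10\right) \left(-264\right) = \left(-138 + 10\right) \left(-264\right) = \left(-128\right) \left(-264\right) = 33792$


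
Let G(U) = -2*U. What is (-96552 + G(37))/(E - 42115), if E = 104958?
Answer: -96626/62843 ≈ -1.5376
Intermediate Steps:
(-96552 + G(37))/(E - 42115) = (-96552 - 2*37)/(104958 - 42115) = (-96552 - 74)/62843 = -96626*1/62843 = -96626/62843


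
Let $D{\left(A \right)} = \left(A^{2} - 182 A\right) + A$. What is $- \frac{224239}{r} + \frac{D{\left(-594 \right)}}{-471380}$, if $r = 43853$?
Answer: $- \frac{12588950837}{2067142714} \approx -6.09$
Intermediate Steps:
$D{\left(A \right)} = A^{2} - 181 A$
$- \frac{224239}{r} + \frac{D{\left(-594 \right)}}{-471380} = - \frac{224239}{43853} + \frac{\left(-594\right) \left(-181 - 594\right)}{-471380} = \left(-224239\right) \frac{1}{43853} + \left(-594\right) \left(-775\right) \left(- \frac{1}{471380}\right) = - \frac{224239}{43853} + 460350 \left(- \frac{1}{471380}\right) = - \frac{224239}{43853} - \frac{46035}{47138} = - \frac{12588950837}{2067142714}$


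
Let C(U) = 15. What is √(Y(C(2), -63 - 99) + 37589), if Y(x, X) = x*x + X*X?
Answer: √64058 ≈ 253.10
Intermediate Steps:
Y(x, X) = X² + x² (Y(x, X) = x² + X² = X² + x²)
√(Y(C(2), -63 - 99) + 37589) = √(((-63 - 99)² + 15²) + 37589) = √(((-162)² + 225) + 37589) = √((26244 + 225) + 37589) = √(26469 + 37589) = √64058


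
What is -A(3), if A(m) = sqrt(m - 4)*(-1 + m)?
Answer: -2*I ≈ -2.0*I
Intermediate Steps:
A(m) = sqrt(-4 + m)*(-1 + m)
-A(3) = -sqrt(-4 + 3)*(-1 + 3) = -sqrt(-1)*2 = -I*2 = -2*I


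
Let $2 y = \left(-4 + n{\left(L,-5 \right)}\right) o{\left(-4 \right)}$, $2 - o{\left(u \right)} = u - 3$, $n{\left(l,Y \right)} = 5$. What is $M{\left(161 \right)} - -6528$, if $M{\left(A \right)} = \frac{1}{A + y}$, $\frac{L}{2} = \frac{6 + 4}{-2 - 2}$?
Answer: $\frac{2160770}{331} \approx 6528.0$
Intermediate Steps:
$L = -5$ ($L = 2 \frac{6 + 4}{-2 - 2} = 2 \frac{10}{-4} = 2 \cdot 10 \left(- \frac{1}{4}\right) = 2 \left(- \frac{5}{2}\right) = -5$)
$o{\left(u \right)} = 5 - u$ ($o{\left(u \right)} = 2 - \left(u - 3\right) = 2 - \left(-3 + u\right) = 5 - u$)
$y = \frac{9}{2}$ ($y = \frac{\left(-4 + 5\right) \left(5 - -4\right)}{2} = \frac{1 \left(5 + 4\right)}{2} = \frac{1 \cdot 9}{2} = \frac{1}{2} \cdot 9 = \frac{9}{2} \approx 4.5$)
$M{\left(A \right)} = \frac{1}{\frac{9}{2} + A}$ ($M{\left(A \right)} = \frac{1}{A + \frac{9}{2}} = \frac{1}{\frac{9}{2} + A}$)
$M{\left(161 \right)} - -6528 = \frac{2}{9 + 2 \cdot 161} - -6528 = \frac{2}{9 + 322} + 6528 = \frac{2}{331} + 6528 = \frac{2160770}{331}$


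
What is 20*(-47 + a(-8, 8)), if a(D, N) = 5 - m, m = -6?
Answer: -720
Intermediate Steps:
a(D, N) = 11 (a(D, N) = 5 - 1*(-6) = 5 + 6 = 11)
20*(-47 + a(-8, 8)) = 20*(-47 + 11) = 20*(-36) = -720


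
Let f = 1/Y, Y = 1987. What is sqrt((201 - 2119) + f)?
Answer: I*sqrt(7572586155)/1987 ≈ 43.795*I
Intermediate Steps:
f = 1/1987 ≈ 0.00050327
sqrt((201 - 2119) + f) = sqrt((201 - 2119) + 1/1987) = sqrt(-1918 + 1/1987) = sqrt(-3811065/1987) = I*sqrt(7572586155)/1987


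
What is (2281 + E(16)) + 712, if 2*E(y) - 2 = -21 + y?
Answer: 5983/2 ≈ 2991.5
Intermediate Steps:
E(y) = -19/2 + y/2 (E(y) = 1 + (-21 + y)/2 = 1 + (-21/2 + y/2) = -19/2 + y/2)
(2281 + E(16)) + 712 = (2281 + (-19/2 + (½)*16)) + 712 = (2281 + (-19/2 + 8)) + 712 = (2281 - 3/2) + 712 = 4559/2 + 712 = 5983/2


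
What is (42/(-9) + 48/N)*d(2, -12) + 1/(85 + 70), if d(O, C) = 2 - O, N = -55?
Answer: 1/155 ≈ 0.0064516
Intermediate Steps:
(42/(-9) + 48/N)*d(2, -12) + 1/(85 + 70) = (42/(-9) + 48/(-55))*(2 - 1*2) + 1/(85 + 70) = (42*(-1/9) + 48*(-1/55))*(2 - 2) + 1/155 = (-14/3 - 48/55)*0 + 1/155 = -914/165*0 + 1/155 = 0 + 1/155 = 1/155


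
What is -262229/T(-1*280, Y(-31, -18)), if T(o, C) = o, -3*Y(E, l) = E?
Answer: 262229/280 ≈ 936.53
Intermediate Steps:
Y(E, l) = -E/3
-262229/T(-1*280, Y(-31, -18)) = -262229/((-1*280)) = -262229/(-280) = -262229*(-1/280) = 262229/280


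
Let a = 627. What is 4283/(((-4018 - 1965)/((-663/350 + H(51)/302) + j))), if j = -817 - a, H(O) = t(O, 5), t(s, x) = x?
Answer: 163641947277/158100775 ≈ 1035.0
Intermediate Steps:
H(O) = 5
j = -1444 (j = -817 - 1*627 = -817 - 627 = -1444)
4283/(((-4018 - 1965)/((-663/350 + H(51)/302) + j))) = 4283/(((-4018 - 1965)/((-663/350 + 5/302) - 1444))) = 4283/((-5983/((-663*1/350 + 5*(1/302)) - 1444))) = 4283/((-5983/((-663/350 + 5/302) - 1444))) = 4283/((-5983/(-49619/26425 - 1444))) = 4283/((-5983/(-38207319/26425))) = 4283/((-5983*(-26425/38207319))) = 4283/(158100775/38207319) = 4283*(38207319/158100775) = 163641947277/158100775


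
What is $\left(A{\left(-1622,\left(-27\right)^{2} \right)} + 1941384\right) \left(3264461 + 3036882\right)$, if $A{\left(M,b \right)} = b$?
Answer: $12237920157759$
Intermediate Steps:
$\left(A{\left(-1622,\left(-27\right)^{2} \right)} + 1941384\right) \left(3264461 + 3036882\right) = \left(\left(-27\right)^{2} + 1941384\right) \left(3264461 + 3036882\right) = \left(729 + 1941384\right) 6301343 = 1942113 \cdot 6301343 = 12237920157759$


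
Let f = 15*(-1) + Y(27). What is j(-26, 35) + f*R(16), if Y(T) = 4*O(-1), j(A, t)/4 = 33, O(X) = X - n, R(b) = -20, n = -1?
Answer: 432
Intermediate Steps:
O(X) = 1 + X (O(X) = X - 1*(-1) = X + 1 = 1 + X)
j(A, t) = 132 (j(A, t) = 4*33 = 132)
Y(T) = 0 (Y(T) = 4*(1 - 1) = 4*0 = 0)
f = -15 (f = 15*(-1) + 0 = -15 + 0 = -15)
j(-26, 35) + f*R(16) = 132 - 15*(-20) = 132 + 300 = 432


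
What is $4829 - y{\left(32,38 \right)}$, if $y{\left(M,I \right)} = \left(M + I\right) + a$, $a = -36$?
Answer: $4795$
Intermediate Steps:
$y{\left(M,I \right)} = -36 + I + M$ ($y{\left(M,I \right)} = \left(M + I\right) - 36 = \left(I + M\right) - 36 = -36 + I + M$)
$4829 - y{\left(32,38 \right)} = 4829 - \left(-36 + 38 + 32\right) = 4829 - 34 = 4795$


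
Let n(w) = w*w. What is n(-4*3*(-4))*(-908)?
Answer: -2092032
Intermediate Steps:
n(w) = w**2
n(-4*3*(-4))*(-908) = (-4*3*(-4))**2*(-908) = (-12*(-4))**2*(-908) = 48**2*(-908) = 2304*(-908) = -2092032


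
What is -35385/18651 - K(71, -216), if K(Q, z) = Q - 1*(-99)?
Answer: -1068685/6217 ≈ -171.90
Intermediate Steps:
K(Q, z) = 99 + Q (K(Q, z) = Q + 99 = 99 + Q)
-35385/18651 - K(71, -216) = -35385/18651 - (99 + 71) = -35385*1/18651 - 1*170 = -11795/6217 - 170 = -1068685/6217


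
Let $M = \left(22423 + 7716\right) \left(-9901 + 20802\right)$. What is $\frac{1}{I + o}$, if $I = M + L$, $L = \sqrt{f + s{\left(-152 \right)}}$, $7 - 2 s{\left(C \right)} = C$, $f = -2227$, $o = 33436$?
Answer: $\frac{131431470}{43185578265903109} - \frac{i \sqrt{8590}}{215927891329515545} \approx 3.0434 \cdot 10^{-9} - 4.2923 \cdot 10^{-16} i$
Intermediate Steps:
$s{\left(C \right)} = \frac{7}{2} - \frac{C}{2}$
$M = 328545239$ ($M = 30139 \cdot 10901 = 328545239$)
$L = \frac{i \sqrt{8590}}{2}$ ($L = \sqrt{-2227 + \left(\frac{7}{2} - -76\right)} = \sqrt{-2227 + \left(\frac{7}{2} + 76\right)} = \sqrt{-2227 + \frac{159}{2}} = \sqrt{- \frac{4295}{2}} = \frac{i \sqrt{8590}}{2} \approx 46.341 i$)
$I = 328545239 + \frac{i \sqrt{8590}}{2} \approx 3.2855 \cdot 10^{8} + 46.341 i$
$\frac{1}{I + o} = \frac{1}{\left(328545239 + \frac{i \sqrt{8590}}{2}\right) + 33436} = \frac{1}{328578675 + \frac{i \sqrt{8590}}{2}}$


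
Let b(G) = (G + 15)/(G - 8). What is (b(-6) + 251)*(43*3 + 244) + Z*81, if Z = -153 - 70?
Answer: 1054483/14 ≈ 75320.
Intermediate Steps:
Z = -223
b(G) = (15 + G)/(-8 + G)
(b(-6) + 251)*(43*3 + 244) + Z*81 = ((15 - 6)/(-8 - 6) + 251)*(43*3 + 244) - 223*81 = (9/(-14) + 251)*(129 + 244) - 18063 = (-1/14*9 + 251)*373 - 18063 = (-9/14 + 251)*373 - 18063 = (3505/14)*373 - 18063 = 1307365/14 - 18063 = 1054483/14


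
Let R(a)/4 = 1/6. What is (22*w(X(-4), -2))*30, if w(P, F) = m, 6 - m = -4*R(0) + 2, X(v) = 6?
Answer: 4400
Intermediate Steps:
R(a) = 2/3 (R(a) = 4/6 = 4*(1/6) = 2/3)
m = 20/3 (m = 6 - (-4*2/3 + 2) = 6 - (-8/3 + 2) = 6 - 1*(-2/3) = 6 + 2/3 = 20/3 ≈ 6.6667)
w(P, F) = 20/3
(22*w(X(-4), -2))*30 = (22*(20/3))*30 = (440/3)*30 = 4400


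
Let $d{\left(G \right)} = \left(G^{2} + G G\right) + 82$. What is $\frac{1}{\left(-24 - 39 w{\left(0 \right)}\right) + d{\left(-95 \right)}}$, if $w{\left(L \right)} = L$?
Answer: $\frac{1}{18108} \approx 5.5224 \cdot 10^{-5}$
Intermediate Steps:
$d{\left(G \right)} = 82 + 2 G^{2}$ ($d{\left(G \right)} = \left(G^{2} + G^{2}\right) + 82 = 2 G^{2} + 82 = 82 + 2 G^{2}$)
$\frac{1}{\left(-24 - 39 w{\left(0 \right)}\right) + d{\left(-95 \right)}} = \frac{1}{\left(-24 - 0\right) + \left(82 + 2 \left(-95\right)^{2}\right)} = \frac{1}{\left(-24 + 0\right) + \left(82 + 2 \cdot 9025\right)} = \frac{1}{-24 + \left(82 + 18050\right)} = \frac{1}{-24 + 18132} = \frac{1}{18108}$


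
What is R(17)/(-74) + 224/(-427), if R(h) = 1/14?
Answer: -33213/63196 ≈ -0.52556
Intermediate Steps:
R(h) = 1/14
R(17)/(-74) + 224/(-427) = (1/14)/(-74) + 224/(-427) = (1/14)*(-1/74) + 224*(-1/427) = -1/1036 - 32/61 = -33213/63196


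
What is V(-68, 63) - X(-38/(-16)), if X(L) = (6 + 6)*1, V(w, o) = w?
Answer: -80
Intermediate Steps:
X(L) = 12 (X(L) = 12*1 = 12)
V(-68, 63) - X(-38/(-16)) = -68 - 1*12 = -68 - 12 = -80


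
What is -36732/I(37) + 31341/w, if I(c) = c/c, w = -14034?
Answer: -171842743/4678 ≈ -36734.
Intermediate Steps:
I(c) = 1
-36732/I(37) + 31341/w = -36732/1 + 31341/(-14034) = -36732*1 + 31341*(-1/14034) = -36732 - 10447/4678 = -171842743/4678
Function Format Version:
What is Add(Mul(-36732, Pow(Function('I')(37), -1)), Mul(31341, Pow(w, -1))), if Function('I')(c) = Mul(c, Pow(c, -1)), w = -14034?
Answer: Rational(-171842743, 4678) ≈ -36734.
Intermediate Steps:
Function('I')(c) = 1
Add(Mul(-36732, Pow(Function('I')(37), -1)), Mul(31341, Pow(w, -1))) = Add(Mul(-36732, Pow(1, -1)), Mul(31341, Pow(-14034, -1))) = Add(Mul(-36732, 1), Mul(31341, Rational(-1, 14034))) = Add(-36732, Rational(-10447, 4678)) = Rational(-171842743, 4678)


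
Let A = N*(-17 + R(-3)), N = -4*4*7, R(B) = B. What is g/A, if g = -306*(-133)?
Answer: 2907/160 ≈ 18.169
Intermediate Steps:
N = -112 (N = -16*7 = -112)
g = 40698
A = 2240 (A = -112*(-17 - 3) = -112*(-20) = 2240)
g/A = 40698/2240 = 40698*(1/2240) = 2907/160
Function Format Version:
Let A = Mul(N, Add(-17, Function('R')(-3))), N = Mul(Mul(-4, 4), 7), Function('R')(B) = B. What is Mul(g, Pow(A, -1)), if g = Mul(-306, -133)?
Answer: Rational(2907, 160) ≈ 18.169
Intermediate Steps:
N = -112 (N = Mul(-16, 7) = -112)
g = 40698
A = 2240 (A = Mul(-112, Add(-17, -3)) = Mul(-112, -20) = 2240)
Mul(g, Pow(A, -1)) = Mul(40698, Pow(2240, -1)) = Mul(40698, Rational(1, 2240)) = Rational(2907, 160)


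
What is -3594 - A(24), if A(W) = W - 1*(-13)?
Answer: -3631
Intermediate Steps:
A(W) = 13 + W (A(W) = W + 13 = 13 + W)
-3594 - A(24) = -3594 - (13 + 24) = -3594 - 1*37 = -3594 - 37 = -3631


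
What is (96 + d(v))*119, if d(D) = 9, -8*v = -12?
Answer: 12495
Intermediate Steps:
v = 3/2 (v = -⅛*(-12) = 3/2 ≈ 1.5000)
(96 + d(v))*119 = (96 + 9)*119 = 105*119 = 12495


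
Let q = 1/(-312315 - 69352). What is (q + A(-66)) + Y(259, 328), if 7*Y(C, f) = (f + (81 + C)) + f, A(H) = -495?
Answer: -942335830/2671669 ≈ -352.71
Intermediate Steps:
q = -1/381667 (q = 1/(-381667) = -1/381667 ≈ -2.6201e-6)
Y(C, f) = 81/7 + C/7 + 2*f/7 (Y(C, f) = ((f + (81 + C)) + f)/7 = ((81 + C + f) + f)/7 = (81 + C + 2*f)/7 = 81/7 + C/7 + 2*f/7)
(q + A(-66)) + Y(259, 328) = (-1/381667 - 495) + (81/7 + (⅐)*259 + (2/7)*328) = -188925166/381667 + (81/7 + 37 + 656/7) = -188925166/381667 + 996/7 = -942335830/2671669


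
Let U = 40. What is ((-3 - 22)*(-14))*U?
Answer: 14000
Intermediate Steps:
((-3 - 22)*(-14))*U = ((-3 - 22)*(-14))*40 = -25*(-14)*40 = 350*40 = 14000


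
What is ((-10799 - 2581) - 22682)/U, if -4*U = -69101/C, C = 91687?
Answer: -13225666376/69101 ≈ -1.9140e+5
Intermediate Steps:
U = 69101/366748 (U = -(-69101)/(4*91687) = -¼*(-69101/91687) = 69101/366748 ≈ 0.18842)
((-10799 - 2581) - 22682)/U = ((-10799 - 2581) - 22682)/(69101/366748) = (-13380 - 22682)*(366748/69101) = -36062*366748/69101 = -13225666376/69101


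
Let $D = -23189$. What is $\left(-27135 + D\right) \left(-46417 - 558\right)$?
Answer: $2363969900$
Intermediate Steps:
$\left(-27135 + D\right) \left(-46417 - 558\right) = \left(-27135 - 23189\right) \left(-46417 - 558\right) = \left(-50324\right) \left(-46975\right) = 2363969900$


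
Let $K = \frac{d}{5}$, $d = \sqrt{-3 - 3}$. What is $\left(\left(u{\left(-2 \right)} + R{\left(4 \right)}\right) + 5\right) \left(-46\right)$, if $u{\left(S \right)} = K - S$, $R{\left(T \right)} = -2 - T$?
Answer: $-46 - \frac{46 i \sqrt{6}}{5} \approx -46.0 - 22.535 i$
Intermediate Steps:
$d = i \sqrt{6}$ ($d = \sqrt{-6} = i \sqrt{6} \approx 2.4495 i$)
$K = \frac{i \sqrt{6}}{5} \approx 0.4899 i$
$u{\left(S \right)} = - S + \frac{i \sqrt{6}}{5}$ ($u{\left(S \right)} = \frac{i \sqrt{6}}{5} - S = - S + \frac{i \sqrt{6}}{5}$)
$\left(\left(u{\left(-2 \right)} + R{\left(4 \right)}\right) + 5\right) \left(-46\right) = \left(\left(\left(\left(-1\right) \left(-2\right) + \frac{i \sqrt{6}}{5}\right) - 6\right) + 5\right) \left(-46\right) = \left(\left(\left(2 + \frac{i \sqrt{6}}{5}\right) - 6\right) + 5\right) \left(-46\right) = \left(\left(-4 + \frac{i \sqrt{6}}{5}\right) + 5\right) \left(-46\right) = \left(1 + \frac{i \sqrt{6}}{5}\right) \left(-46\right) = -46 - \frac{46 i \sqrt{6}}{5}$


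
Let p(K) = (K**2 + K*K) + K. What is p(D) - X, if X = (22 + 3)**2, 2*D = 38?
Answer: 116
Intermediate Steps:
D = 19 (D = (1/2)*38 = 19)
X = 625 (X = 25**2 = 625)
p(K) = K + 2*K**2 (p(K) = (K**2 + K**2) + K = 2*K**2 + K = K + 2*K**2)
p(D) - X = 19*(1 + 2*19) - 1*625 = 19*(1 + 38) - 625 = 19*39 - 625 = 741 - 625 = 116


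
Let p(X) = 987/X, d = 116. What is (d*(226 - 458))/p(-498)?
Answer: 4467392/329 ≈ 13579.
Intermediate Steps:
(d*(226 - 458))/p(-498) = (116*(226 - 458))/((987/(-498))) = (116*(-232))/((987*(-1/498))) = -26912/(-329/166) = -26912*(-166/329) = 4467392/329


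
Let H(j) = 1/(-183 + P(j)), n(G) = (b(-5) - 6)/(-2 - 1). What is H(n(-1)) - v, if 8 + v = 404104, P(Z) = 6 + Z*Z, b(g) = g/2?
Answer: -2458116004/6083 ≈ -4.0410e+5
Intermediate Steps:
b(g) = g/2 (b(g) = g*(½) = g/2)
n(G) = 17/6 (n(G) = ((½)*(-5) - 6)/(-2 - 1) = (-5/2 - 6)/(-3) = -17/2*(-⅓) = 17/6)
P(Z) = 6 + Z²
v = 404096 (v = -8 + 404104 = 404096)
H(j) = 1/(-177 + j²) (H(j) = 1/(-183 + (6 + j²)) = 1/(-177 + j²))
H(n(-1)) - v = 1/(-177 + (17/6)²) - 1*404096 = 1/(-177 + 289/36) - 404096 = 1/(-6083/36) - 404096 = -36/6083 - 404096 = -2458116004/6083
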